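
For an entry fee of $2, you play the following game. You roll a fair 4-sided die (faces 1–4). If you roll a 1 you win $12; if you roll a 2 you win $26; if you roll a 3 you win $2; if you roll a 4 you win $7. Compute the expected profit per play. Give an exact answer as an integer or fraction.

39/4 dollars

E[payout] = (1/4)·2 + (1/4)·7 + (1/4)·12 + (1/4)·26 = 47/4
Expected profit = 47/4 − 2 = 39/4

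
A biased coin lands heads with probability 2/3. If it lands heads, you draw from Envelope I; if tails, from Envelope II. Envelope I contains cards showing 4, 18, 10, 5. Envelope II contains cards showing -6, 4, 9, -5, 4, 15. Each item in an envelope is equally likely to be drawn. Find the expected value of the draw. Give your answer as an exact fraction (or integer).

22/3

E[X | Envelope I] = (4 + 18 + 10 + 5)/4 = 37/4
E[X | Envelope II] = (-6 + 4 + 9 − 5 + 4 + 15)/6 = 7/2
E[X] = (2/3)·37/4 + (1/3)·7/2 = 22/3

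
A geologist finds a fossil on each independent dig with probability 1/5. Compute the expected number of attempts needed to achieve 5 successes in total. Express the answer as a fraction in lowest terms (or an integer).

25

By linearity (sum of 5 independent geometric waits), E[trials] = 5/p = 5/(1/5) = 25.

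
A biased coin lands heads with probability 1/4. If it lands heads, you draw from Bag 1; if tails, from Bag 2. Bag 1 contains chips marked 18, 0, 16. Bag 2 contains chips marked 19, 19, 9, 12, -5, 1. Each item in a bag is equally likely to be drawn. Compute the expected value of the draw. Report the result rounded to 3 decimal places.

9.708

E[X | Bag 1] = (18 + 0 + 16)/3 = 34/3
E[X | Bag 2] = (19 + 19 + 9 + 12 − 5 + 1)/6 = 55/6
E[X] = (1/4)·34/3 + (3/4)·55/6 = 233/24 ≈ 9.708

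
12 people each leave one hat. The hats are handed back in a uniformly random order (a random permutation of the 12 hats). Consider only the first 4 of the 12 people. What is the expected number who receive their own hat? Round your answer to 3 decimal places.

Let Xᵢ = 1 if person i gets their own hat. For each i, P(Xᵢ=1) = 1/12.
By linearity of expectation, E[X₁+…+X_4] = 4·(1/12) = 1/3.
≈ 0.333

0.333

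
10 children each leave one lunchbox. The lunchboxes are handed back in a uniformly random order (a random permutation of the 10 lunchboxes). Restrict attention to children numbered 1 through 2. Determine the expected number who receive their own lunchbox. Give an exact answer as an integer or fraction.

1/5

Let Xᵢ = 1 if person i gets their own lunchbox. For each i, P(Xᵢ=1) = 1/10.
By linearity of expectation, E[X₁+…+X_2] = 2·(1/10) = 1/5.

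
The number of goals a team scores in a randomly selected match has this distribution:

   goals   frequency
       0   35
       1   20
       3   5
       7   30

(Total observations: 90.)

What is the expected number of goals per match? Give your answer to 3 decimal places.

2.722

Total = 90, so P(goals=0) = 35/90, etc.
E[X] = (7/18)·0 + (2/9)·1 + (1/18)·3 + (1/3)·7
     = 49/18 ≈ 2.722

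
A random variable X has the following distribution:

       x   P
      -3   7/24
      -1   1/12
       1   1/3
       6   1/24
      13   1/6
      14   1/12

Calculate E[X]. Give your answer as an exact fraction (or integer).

71/24

E[X] = (7/24)·(-3) + (1/12)·(-1) + (1/3)·1 + (1/24)·6 + (1/6)·13 + (1/12)·14
     = 71/24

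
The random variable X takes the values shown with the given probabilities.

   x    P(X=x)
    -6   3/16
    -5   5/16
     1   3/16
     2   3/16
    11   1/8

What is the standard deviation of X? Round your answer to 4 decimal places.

5.4829

E[X] = -3/4, E[X²] = 245/8
Var(X) = E[X²] − (E[X])² = 245/8 − 9/16 = 481/16
SD(X) = √(481/16) ≈ 5.4829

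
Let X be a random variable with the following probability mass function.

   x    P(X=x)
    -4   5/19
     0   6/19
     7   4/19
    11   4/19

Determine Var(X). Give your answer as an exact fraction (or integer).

11736/361

E[X] = (5/19)·(-4) + (6/19)·0 + (4/19)·7 + (4/19)·11 = 52/19
E[X²] = (5/19)·16 + (6/19)·0 + (4/19)·49 + (4/19)·121 = 40
Var(X) = 40 − (52/19)² = 11736/361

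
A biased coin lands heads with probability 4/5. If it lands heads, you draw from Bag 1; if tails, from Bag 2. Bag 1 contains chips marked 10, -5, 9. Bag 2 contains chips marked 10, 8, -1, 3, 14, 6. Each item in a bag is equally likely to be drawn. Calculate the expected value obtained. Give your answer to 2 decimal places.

E[X | Bag 1] = (10 − 5 + 9)/3 = 14/3
E[X | Bag 2] = (10 + 8 − 1 + 3 + 14 + 6)/6 = 20/3
E[X] = (4/5)·14/3 + (1/5)·20/3 = 76/15 ≈ 5.07

5.07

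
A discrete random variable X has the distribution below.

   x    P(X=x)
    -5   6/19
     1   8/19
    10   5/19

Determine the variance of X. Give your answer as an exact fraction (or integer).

E[X] = (6/19)·(-5) + (8/19)·1 + (5/19)·10 = 28/19
E[X²] = (6/19)·25 + (8/19)·1 + (5/19)·100 = 658/19
Var(X) = 658/19 − (28/19)² = 11718/361

11718/361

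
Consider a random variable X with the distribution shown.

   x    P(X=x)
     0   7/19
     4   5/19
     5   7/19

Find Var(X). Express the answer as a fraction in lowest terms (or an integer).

E[X] = (7/19)·0 + (5/19)·4 + (7/19)·5 = 55/19
E[X²] = (7/19)·0 + (5/19)·16 + (7/19)·25 = 255/19
Var(X) = 255/19 − (55/19)² = 1820/361

1820/361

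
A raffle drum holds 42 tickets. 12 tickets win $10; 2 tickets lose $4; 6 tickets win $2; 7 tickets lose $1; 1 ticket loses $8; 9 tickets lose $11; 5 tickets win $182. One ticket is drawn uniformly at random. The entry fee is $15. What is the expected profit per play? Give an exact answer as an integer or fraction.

E[payout] = (12/42)·10 + (2/42)·(-4) + (6/42)·2 + (7/42)·(-1) + (1/42)·(-8) + (9/42)·(-11) + (5/42)·182 = 460/21
Expected profit = 460/21 − 15 = 145/21

145/21 dollars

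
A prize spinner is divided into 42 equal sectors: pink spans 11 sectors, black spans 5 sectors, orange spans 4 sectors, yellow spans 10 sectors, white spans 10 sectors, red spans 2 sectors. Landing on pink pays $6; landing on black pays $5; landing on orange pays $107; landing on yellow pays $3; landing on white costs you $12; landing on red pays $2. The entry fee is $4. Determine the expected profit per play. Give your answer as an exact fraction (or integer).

265/42 dollars

E[payout] = (11/42)·6 + (5/42)·5 + (4/42)·107 + (10/42)·3 + (10/42)·(-12) + (2/42)·2 = 433/42
Expected profit = 433/42 − 4 = 265/42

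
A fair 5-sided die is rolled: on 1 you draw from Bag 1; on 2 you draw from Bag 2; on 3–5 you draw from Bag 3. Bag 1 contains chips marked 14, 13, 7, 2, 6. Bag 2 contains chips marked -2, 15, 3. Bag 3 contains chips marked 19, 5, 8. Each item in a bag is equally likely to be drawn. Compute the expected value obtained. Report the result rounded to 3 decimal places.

E[X | Bag 1] = (14 + 13 + 7 + 2 + 6)/5 = 42/5
E[X | Bag 2] = (-2 + 15 + 3)/3 = 16/3
E[X | Bag 3] = (19 + 5 + 8)/3 = 32/3
E[X] = (1/5)·42/5 + (1/5)·16/3 + (3/5)·32/3 = 686/75 ≈ 9.147

9.147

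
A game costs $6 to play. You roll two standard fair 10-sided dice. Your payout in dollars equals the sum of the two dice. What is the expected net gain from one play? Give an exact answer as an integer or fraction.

$5

Distribution of the sum of the two dice: 2 w.p. 1/100, 3 w.p. 1/50, 4 w.p. 3/100, 5 w.p. 1/25, 6 w.p. 1/20, 7 w.p. 3/50, …
E[payout] = (1/100)·2 + (1/50)·3 + (3/100)·4 + (1/25)·5 + (1/20)·6 + (3/50)·7 + (7/100)·8 + (2/25)·9 + (9/100)·10 + (1/10)·11 + (9/100)·12 + (2/25)·13 + (7/100)·14 + (3/50)·15 + (1/20)·16 + (1/25)·17 + (3/100)·18 + (1/50)·19 + (1/100)·20 = 11
Expected profit = 11 − 6 = 5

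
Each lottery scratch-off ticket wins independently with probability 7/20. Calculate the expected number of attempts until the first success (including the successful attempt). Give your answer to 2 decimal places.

2.86

For a geometric distribution, E[trials] = 1/p = 1/(7/20) = 20/7.
≈ 2.86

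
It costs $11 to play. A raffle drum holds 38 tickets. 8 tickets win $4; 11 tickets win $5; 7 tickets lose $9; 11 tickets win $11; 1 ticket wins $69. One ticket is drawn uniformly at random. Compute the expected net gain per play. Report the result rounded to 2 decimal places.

E[payout] = (8/38)·4 + (11/38)·5 + (7/38)·(-9) + (11/38)·11 + (1/38)·69 = 107/19
Expected profit = 107/19 − 11 = -102/19 ≈ -$5.37

-$5.37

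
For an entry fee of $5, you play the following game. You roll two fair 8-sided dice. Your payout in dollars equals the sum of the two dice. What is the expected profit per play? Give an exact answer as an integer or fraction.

$4

Distribution of the sum of the two dice: 2 w.p. 1/64, 3 w.p. 1/32, 4 w.p. 3/64, 5 w.p. 1/16, 6 w.p. 5/64, 7 w.p. 3/32, …
E[payout] = (1/64)·2 + (1/32)·3 + (3/64)·4 + (1/16)·5 + (5/64)·6 + (3/32)·7 + (7/64)·8 + (1/8)·9 + (7/64)·10 + (3/32)·11 + (5/64)·12 + (1/16)·13 + (3/64)·14 + (1/32)·15 + (1/64)·16 = 9
Expected profit = 9 − 5 = 4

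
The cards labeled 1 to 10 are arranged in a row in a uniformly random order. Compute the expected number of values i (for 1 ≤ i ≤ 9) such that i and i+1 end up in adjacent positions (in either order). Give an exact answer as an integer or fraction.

9/5

For each i ∈ {1,…,9}, let Xᵢ = 1 if i and i+1 are adjacent. P(Xᵢ=1) = 2·(10−1)!/10! = 2/10.
By linearity, E[ΣXᵢ] = (9)·(2/10) = 9/5.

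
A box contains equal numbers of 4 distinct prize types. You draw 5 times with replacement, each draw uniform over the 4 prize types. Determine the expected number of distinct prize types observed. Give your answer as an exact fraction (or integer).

781/256

Let Xⱼ=1 if type j appears at least once. P(Xⱼ=1) = 1 − ((4−1)/4)^5 = 781/1024.
E[#distinct] = 4·781/1024 = 781/256.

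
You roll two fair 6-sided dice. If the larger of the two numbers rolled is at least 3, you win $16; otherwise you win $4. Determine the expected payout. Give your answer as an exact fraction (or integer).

E[payout] = (1/9)·4 + (8/9)·16 = 44/3

44/3 dollars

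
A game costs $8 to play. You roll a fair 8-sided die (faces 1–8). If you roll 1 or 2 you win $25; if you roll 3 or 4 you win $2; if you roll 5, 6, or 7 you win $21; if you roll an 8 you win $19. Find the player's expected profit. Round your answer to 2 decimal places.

$9.00

E[payout] = (1/4)·2 + (1/8)·19 + (3/8)·21 + (1/4)·25 = 17
Expected profit = 17 − 8 = 9 ≈ $9.00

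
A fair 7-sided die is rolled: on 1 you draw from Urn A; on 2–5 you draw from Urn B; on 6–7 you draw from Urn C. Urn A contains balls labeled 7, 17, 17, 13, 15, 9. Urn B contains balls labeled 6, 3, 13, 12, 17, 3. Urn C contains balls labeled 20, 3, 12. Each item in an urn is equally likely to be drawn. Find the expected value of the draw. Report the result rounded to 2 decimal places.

E[X | Urn A] = (7 + 17 + 17 + 13 + 15 + 9)/6 = 13
E[X | Urn B] = (6 + 3 + 13 + 12 + 17 + 3)/6 = 9
E[X | Urn C] = (20 + 3 + 12)/3 = 35/3
E[X] = (1/7)·13 + (4/7)·9 + (2/7)·35/3 = 31/3 ≈ 10.33

10.33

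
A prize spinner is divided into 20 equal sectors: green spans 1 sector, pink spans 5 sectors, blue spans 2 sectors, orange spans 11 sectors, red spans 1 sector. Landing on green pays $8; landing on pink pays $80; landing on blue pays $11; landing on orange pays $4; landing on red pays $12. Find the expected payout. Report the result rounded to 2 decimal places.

E[payout] = (1/20)·8 + (5/20)·80 + (2/20)·11 + (11/20)·4 + (1/20)·12 = 243/10
≈ $24.30

$24.30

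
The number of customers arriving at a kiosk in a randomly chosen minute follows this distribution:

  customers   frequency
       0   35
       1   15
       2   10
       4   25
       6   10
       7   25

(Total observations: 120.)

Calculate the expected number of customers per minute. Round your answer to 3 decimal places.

Total = 120, so P(customers=0) = 35/120, etc.
E[X] = (7/24)·0 + (1/8)·1 + (1/12)·2 + (5/24)·4 + (1/12)·6 + (5/24)·7
     = 37/12 ≈ 3.083

3.083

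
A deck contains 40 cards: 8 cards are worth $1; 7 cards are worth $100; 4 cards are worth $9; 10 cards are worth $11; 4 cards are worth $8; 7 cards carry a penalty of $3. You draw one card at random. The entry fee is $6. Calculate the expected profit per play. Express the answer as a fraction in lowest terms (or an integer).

125/8 dollars

E[payout] = (8/40)·1 + (7/40)·100 + (4/40)·9 + (10/40)·11 + (4/40)·8 + (7/40)·(-3) = 173/8
Expected profit = 173/8 − 6 = 125/8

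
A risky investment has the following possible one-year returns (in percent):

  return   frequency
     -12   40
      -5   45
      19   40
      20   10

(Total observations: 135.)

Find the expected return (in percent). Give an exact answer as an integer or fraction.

Total = 135, so P(return=-12) = 40/135, etc.
E[X] = (8/27)·(-12) + (1/3)·(-5) + (8/27)·19 + (2/27)·20
     = 17/9

17/9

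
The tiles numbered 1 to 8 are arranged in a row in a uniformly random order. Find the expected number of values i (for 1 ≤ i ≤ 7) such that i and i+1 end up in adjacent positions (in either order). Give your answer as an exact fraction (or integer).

7/4

For each i ∈ {1,…,7}, let Xᵢ = 1 if i and i+1 are adjacent. P(Xᵢ=1) = 2·(8−1)!/8! = 2/8.
By linearity, E[ΣXᵢ] = (7)·(2/8) = 7/4.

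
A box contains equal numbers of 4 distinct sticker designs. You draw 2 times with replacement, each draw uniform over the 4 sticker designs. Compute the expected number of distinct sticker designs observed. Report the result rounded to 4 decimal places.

1.7500

Let Xⱼ=1 if type j appears at least once. P(Xⱼ=1) = 1 − ((4−1)/4)^2 = 7/16.
E[#distinct] = 4·7/16 = 7/4.
≈ 1.7500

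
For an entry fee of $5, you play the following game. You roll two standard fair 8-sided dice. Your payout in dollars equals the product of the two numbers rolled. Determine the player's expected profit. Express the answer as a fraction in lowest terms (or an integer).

61/4 dollars

Distribution of the product of the two numbers rolled: 1 w.p. 1/64, 2 w.p. 1/32, 3 w.p. 1/32, 4 w.p. 3/64, 5 w.p. 1/32, 6 w.p. 1/16, …
E[payout] = (1/64)·1 + (1/32)·2 + (1/32)·3 + (3/64)·4 + (1/32)·5 + (1/16)·6 + (1/32)·7 + (1/16)·8 + (1/64)·9 + (1/32)·10 + (1/16)·12 + (1/32)·14 + (1/32)·15 + (3/64)·16 + (1/32)·18 + (1/32)·20 + (1/32)·21 + (1/16)·24 + (1/64)·25 + (1/32)·28 + (1/32)·30 + (1/32)·32 + (1/32)·35 + (1/64)·36 + (1/32)·40 + (1/32)·42 + (1/32)·48 + (1/64)·49 + (1/32)·56 + (1/64)·64 = 81/4
Expected profit = 81/4 − 5 = 61/4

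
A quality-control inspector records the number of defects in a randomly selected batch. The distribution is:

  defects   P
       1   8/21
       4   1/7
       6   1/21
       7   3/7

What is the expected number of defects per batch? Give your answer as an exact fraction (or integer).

89/21

E[X] = (8/21)·1 + (1/7)·4 + (1/21)·6 + (3/7)·7
     = 89/21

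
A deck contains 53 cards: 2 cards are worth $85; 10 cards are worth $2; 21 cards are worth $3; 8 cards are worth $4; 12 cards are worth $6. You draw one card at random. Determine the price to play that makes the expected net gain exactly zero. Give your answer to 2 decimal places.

E[payout] = (2/53)·85 + (10/53)·2 + (21/53)·3 + (8/53)·4 + (12/53)·6 = 357/53
Fair fee = E[payout] = 357/53 ≈ $6.74

$6.74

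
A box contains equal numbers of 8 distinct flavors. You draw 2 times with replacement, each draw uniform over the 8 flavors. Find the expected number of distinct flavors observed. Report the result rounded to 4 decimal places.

1.8750

Let Xⱼ=1 if type j appears at least once. P(Xⱼ=1) = 1 − ((8−1)/8)^2 = 15/64.
E[#distinct] = 8·15/64 = 15/8.
≈ 1.8750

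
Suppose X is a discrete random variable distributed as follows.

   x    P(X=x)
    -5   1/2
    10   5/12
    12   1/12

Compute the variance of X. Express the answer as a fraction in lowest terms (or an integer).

1063/18

E[X] = (1/2)·(-5) + (5/12)·10 + (1/12)·12 = 8/3
E[X²] = (1/2)·25 + (5/12)·100 + (1/12)·144 = 397/6
Var(X) = 397/6 − (8/3)² = 1063/18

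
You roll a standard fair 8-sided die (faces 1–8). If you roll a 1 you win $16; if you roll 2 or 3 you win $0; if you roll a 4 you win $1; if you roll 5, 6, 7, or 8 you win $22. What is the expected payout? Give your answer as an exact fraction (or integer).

E[payout] = (1/4)·0 + (1/8)·1 + (1/8)·16 + (1/2)·22 = 105/8

105/8 dollars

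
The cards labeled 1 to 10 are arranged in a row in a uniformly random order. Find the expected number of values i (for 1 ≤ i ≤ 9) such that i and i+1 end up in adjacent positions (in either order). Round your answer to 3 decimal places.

1.800

For each i ∈ {1,…,9}, let Xᵢ = 1 if i and i+1 are adjacent. P(Xᵢ=1) = 2·(10−1)!/10! = 2/10.
By linearity, E[ΣXᵢ] = (9)·(2/10) = 9/5.
≈ 1.800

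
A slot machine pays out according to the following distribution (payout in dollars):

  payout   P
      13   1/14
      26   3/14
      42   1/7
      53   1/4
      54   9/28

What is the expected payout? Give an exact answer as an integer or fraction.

E[X] = (1/14)·13 + (3/14)·26 + (1/7)·42 + (1/4)·53 + (9/28)·54
     = 1207/28

1207/28 dollars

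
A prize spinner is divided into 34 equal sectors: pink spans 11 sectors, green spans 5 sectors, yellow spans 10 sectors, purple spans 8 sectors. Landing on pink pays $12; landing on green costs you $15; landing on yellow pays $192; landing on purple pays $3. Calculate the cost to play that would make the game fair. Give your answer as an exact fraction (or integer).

2001/34 dollars

E[payout] = (11/34)·12 + (5/34)·(-15) + (10/34)·192 + (8/34)·3 = 2001/34
Fair fee = E[payout] = 2001/34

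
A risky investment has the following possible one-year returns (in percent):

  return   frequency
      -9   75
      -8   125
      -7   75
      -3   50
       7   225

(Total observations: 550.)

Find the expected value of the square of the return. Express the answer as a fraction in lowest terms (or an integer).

1169/22

Total = 550, so P(return=-9) = 75/550, etc.
E[X²] = (3/22)·81 + (5/22)·64 + (3/22)·49 + (1/11)·9 + (9/22)·49
     = 1169/22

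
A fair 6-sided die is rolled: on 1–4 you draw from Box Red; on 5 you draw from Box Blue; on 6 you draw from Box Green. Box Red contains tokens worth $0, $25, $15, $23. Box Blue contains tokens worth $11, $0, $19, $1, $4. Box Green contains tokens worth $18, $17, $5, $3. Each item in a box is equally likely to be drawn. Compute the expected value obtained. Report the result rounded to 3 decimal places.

E[X | Box Red] = (0 + 25 + 15 + 23)/4 = 63/4
E[X | Box Blue] = (11 + 0 + 19 + 1 + 4)/5 = 7
E[X | Box Green] = (18 + 17 + 5 + 3)/4 = 43/4
E[X] = (2/3)·63/4 + (1/6)·7 + (1/6)·43/4 = 323/24 ≈ 13.458

$13.458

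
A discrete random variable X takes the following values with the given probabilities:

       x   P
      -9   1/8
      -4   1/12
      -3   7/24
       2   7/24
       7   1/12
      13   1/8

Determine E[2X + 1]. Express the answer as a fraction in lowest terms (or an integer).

E[2x+1] = (1/8)·(-17) + (1/12)·(-7) + (7/24)·(-5) + (7/24)·5 + (1/12)·15 + (1/8)·27
     = 23/12

23/12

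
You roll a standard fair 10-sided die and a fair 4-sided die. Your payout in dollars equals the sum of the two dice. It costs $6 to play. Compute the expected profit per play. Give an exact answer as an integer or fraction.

Distribution of the sum of the two dice: 2 w.p. 1/40, 3 w.p. 1/20, 4 w.p. 3/40, 5 w.p. 1/10, 6 w.p. 1/10, 7 w.p. 1/10, …
E[payout] = (1/40)·2 + (1/20)·3 + (3/40)·4 + (1/10)·5 + (1/10)·6 + (1/10)·7 + (1/10)·8 + (1/10)·9 + (1/10)·10 + (1/10)·11 + (3/40)·12 + (1/20)·13 + (1/40)·14 = 8
Expected profit = 8 − 6 = 2

$2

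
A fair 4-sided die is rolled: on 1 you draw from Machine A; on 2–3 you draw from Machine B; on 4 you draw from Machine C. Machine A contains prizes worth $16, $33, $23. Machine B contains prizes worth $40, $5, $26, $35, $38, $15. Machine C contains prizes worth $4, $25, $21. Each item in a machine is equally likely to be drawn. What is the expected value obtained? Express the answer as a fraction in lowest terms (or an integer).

281/12 dollars

E[X | Machine A] = (16 + 33 + 23)/3 = 24
E[X | Machine B] = (40 + 5 + 26 + 35 + 38 + 15)/6 = 53/2
E[X | Machine C] = (4 + 25 + 21)/3 = 50/3
E[X] = (1/4)·24 + (1/2)·53/2 + (1/4)·50/3 = 281/12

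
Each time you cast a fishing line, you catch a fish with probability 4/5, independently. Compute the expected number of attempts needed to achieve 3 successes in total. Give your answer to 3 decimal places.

3.750

By linearity (sum of 3 independent geometric waits), E[trials] = 3/p = 3/(4/5) = 15/4.
≈ 3.750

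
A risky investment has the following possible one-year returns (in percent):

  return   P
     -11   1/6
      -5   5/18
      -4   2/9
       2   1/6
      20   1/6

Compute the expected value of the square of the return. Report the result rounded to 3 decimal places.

E[X²] = (1/6)·121 + (5/18)·25 + (2/9)·16 + (1/6)·4 + (1/6)·400
     = 98 ≈ 98.000

98.000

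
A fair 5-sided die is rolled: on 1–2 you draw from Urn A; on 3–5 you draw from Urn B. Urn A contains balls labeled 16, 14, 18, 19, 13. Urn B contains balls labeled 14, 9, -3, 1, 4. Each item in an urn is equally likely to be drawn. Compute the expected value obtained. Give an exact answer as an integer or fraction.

47/5

E[X | Urn A] = (16 + 14 + 18 + 19 + 13)/5 = 16
E[X | Urn B] = (14 + 9 − 3 + 1 + 4)/5 = 5
E[X] = (2/5)·16 + (3/5)·5 = 47/5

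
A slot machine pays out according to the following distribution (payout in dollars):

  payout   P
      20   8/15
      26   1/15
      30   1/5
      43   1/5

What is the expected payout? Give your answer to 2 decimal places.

$27.00

E[X] = (8/15)·20 + (1/15)·26 + (1/5)·30 + (1/5)·43
     = 27 ≈ 27.00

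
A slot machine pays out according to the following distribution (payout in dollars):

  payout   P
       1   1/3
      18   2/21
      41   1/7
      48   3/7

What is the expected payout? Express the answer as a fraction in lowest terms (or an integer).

E[X] = (1/3)·1 + (2/21)·18 + (1/7)·41 + (3/7)·48
     = 598/21

598/21 dollars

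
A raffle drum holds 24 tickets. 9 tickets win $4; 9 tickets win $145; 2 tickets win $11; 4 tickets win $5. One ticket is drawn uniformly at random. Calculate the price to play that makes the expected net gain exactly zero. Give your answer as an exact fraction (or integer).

E[payout] = (9/24)·4 + (9/24)·145 + (2/24)·11 + (4/24)·5 = 461/8
Fair fee = E[payout] = 461/8

461/8 dollars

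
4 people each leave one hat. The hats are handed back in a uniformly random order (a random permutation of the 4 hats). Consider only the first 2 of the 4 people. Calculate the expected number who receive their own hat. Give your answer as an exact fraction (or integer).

1/2

Let Xᵢ = 1 if person i gets their own hat. For each i, P(Xᵢ=1) = 1/4.
By linearity of expectation, E[X₁+…+X_2] = 2·(1/4) = 1/2.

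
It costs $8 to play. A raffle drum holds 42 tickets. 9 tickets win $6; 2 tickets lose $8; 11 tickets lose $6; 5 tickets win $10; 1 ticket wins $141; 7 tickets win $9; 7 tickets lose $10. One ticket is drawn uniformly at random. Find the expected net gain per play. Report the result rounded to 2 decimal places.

E[payout] = (9/42)·6 + (2/42)·(-8) + (11/42)·(-6) + (5/42)·10 + (1/42)·141 + (7/42)·9 + (7/42)·(-10) = 26/7
Expected profit = 26/7 − 8 = -30/7 ≈ -$4.29

-$4.29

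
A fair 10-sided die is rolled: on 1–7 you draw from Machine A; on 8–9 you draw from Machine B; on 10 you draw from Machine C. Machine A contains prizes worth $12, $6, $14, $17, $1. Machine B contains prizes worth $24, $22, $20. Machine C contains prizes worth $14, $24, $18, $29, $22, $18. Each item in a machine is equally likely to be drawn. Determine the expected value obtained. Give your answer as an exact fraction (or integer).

809/60 dollars

E[X | Machine A] = (12 + 6 + 14 + 17 + 1)/5 = 10
E[X | Machine B] = (24 + 22 + 20)/3 = 22
E[X | Machine C] = (14 + 24 + 18 + 29 + 22 + 18)/6 = 125/6
E[X] = (7/10)·10 + (1/5)·22 + (1/10)·125/6 = 809/60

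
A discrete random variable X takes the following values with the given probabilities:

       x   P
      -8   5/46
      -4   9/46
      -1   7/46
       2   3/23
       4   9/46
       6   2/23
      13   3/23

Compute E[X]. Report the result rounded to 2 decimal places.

E[X] = (5/46)·(-8) + (9/46)·(-4) + (7/46)·(-1) + (3/23)·2 + (9/46)·4 + (2/23)·6 + (3/23)·13
     = 67/46 ≈ 1.46

1.46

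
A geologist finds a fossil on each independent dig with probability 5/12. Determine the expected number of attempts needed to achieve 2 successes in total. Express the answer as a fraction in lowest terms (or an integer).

24/5

By linearity (sum of 2 independent geometric waits), E[trials] = 2/p = 2/(5/12) = 24/5.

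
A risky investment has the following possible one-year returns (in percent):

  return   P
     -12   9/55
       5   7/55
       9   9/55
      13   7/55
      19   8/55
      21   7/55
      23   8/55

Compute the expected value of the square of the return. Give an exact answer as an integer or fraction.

E[X²] = (9/55)·144 + (7/55)·25 + (9/55)·81 + (7/55)·169 + (8/55)·361 + (7/55)·441 + (8/55)·529
     = 2718/11

2718/11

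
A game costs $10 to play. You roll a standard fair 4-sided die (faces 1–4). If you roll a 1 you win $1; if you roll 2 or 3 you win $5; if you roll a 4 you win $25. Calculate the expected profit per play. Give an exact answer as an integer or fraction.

E[payout] = (1/4)·1 + (1/2)·5 + (1/4)·25 = 9
Expected profit = 9 − 10 = -1

-$1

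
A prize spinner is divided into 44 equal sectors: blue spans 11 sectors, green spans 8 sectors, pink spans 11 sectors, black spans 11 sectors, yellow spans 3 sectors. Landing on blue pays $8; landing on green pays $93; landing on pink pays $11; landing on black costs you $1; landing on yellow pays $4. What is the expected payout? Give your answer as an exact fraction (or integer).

E[payout] = (11/44)·8 + (8/44)·93 + (11/44)·11 + (11/44)·(-1) + (3/44)·4 = 477/22

477/22 dollars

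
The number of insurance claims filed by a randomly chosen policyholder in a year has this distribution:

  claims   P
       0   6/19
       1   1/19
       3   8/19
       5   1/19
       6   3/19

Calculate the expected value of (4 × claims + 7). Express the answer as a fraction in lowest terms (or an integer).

325/19

E[4x+7] = (6/19)·7 + (1/19)·11 + (8/19)·19 + (1/19)·27 + (3/19)·31
     = 325/19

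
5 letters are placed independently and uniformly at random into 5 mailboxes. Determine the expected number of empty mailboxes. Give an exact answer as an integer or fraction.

Let Xⱼ=1 if mailbox j is empty. P(Xⱼ=1) = ((5-1)/5)^5 = 1024/3125.
By linearity, E[#empty] = 5·1024/3125 = 1024/625.

1024/625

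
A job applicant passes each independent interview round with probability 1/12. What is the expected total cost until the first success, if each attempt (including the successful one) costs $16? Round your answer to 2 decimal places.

$192.00

E[#attempts] = 1/p = 12; E[cost] = 16·12 = 192.
≈ 192.00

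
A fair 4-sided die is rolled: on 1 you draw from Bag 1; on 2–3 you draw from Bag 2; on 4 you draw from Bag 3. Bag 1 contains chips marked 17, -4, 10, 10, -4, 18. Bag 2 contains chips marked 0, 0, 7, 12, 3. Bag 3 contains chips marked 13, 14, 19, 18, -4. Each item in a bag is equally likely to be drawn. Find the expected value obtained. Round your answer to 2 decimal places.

7.16

E[X | Bag 1] = (17 − 4 + 10 + 10 − 4 + 18)/6 = 47/6
E[X | Bag 2] = (0 + 0 + 7 + 12 + 3)/5 = 22/5
E[X | Bag 3] = (13 + 14 + 19 + 18 − 4)/5 = 12
E[X] = (1/4)·47/6 + (1/2)·22/5 + (1/4)·12 = 859/120 ≈ 7.16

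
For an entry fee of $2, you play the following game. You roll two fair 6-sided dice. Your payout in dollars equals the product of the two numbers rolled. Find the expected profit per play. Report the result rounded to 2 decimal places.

Distribution of the product of the two numbers rolled: 1 w.p. 1/36, 2 w.p. 1/18, 3 w.p. 1/18, 4 w.p. 1/12, 5 w.p. 1/18, 6 w.p. 1/9, …
E[payout] = (1/36)·1 + (1/18)·2 + (1/18)·3 + (1/12)·4 + (1/18)·5 + (1/9)·6 + (1/18)·8 + (1/36)·9 + (1/18)·10 + (1/9)·12 + (1/18)·15 + (1/36)·16 + (1/18)·18 + (1/18)·20 + (1/18)·24 + (1/36)·25 + (1/18)·30 + (1/36)·36 = 49/4
Expected profit = 49/4 − 2 = 41/4 ≈ $10.25

$10.25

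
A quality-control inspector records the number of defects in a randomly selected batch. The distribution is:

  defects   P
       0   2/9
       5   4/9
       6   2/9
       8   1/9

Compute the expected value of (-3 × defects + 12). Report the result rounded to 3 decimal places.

-1.333

E[-3x+12] = (2/9)·12 + (4/9)·(-3) + (2/9)·(-6) + (1/9)·(-12)
     = -4/3 ≈ -1.333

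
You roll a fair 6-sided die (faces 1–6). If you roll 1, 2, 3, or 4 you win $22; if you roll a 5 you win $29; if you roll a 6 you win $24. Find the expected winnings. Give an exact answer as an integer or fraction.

E[payout] = (2/3)·22 + (1/6)·24 + (1/6)·29 = 47/2

47/2 dollars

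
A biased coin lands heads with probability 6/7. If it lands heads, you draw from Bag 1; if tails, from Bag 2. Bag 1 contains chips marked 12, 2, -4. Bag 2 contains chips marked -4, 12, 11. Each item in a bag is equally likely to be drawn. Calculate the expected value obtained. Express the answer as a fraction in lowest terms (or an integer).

79/21

E[X | Bag 1] = (12 + 2 − 4)/3 = 10/3
E[X | Bag 2] = (-4 + 12 + 11)/3 = 19/3
E[X] = (6/7)·10/3 + (1/7)·19/3 = 79/21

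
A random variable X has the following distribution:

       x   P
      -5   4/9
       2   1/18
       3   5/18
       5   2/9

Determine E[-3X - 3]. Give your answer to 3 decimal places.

E[-3x-3] = (4/9)·12 + (1/18)·(-9) + (5/18)·(-12) + (2/9)·(-18)
     = -5/2 ≈ -2.500

-2.500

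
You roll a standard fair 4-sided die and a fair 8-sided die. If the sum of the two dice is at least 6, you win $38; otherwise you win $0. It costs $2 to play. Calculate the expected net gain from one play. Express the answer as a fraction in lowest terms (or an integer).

E[payout] = (5/16)·0 + (11/16)·38 = 209/8
Expected profit = 209/8 − 2 = 193/8

193/8 dollars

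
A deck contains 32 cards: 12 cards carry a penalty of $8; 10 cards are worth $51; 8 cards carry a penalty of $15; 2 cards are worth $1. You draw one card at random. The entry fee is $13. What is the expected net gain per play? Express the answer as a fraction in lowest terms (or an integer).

-15/4 dollars

E[payout] = (12/32)·(-8) + (10/32)·51 + (8/32)·(-15) + (2/32)·1 = 37/4
Expected profit = 37/4 − 13 = -15/4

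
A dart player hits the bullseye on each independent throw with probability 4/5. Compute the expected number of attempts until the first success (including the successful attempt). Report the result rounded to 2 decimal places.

For a geometric distribution, E[trials] = 1/p = 1/(4/5) = 5/4.
≈ 1.25

1.25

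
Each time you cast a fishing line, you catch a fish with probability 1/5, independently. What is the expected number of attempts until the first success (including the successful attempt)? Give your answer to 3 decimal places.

For a geometric distribution, E[trials] = 1/p = 1/(1/5) = 5.
≈ 5.000

5.000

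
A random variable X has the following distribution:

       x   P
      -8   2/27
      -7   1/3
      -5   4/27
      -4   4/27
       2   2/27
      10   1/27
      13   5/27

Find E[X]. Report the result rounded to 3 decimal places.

E[X] = (2/27)·(-8) + (1/3)·(-7) + (4/27)·(-5) + (4/27)·(-4) + (2/27)·2 + (1/27)·10 + (5/27)·13
     = -4/3 ≈ -1.333

-1.333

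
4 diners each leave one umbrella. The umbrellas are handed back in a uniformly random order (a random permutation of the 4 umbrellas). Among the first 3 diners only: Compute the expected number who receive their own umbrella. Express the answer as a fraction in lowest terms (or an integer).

Let Xᵢ = 1 if person i gets their own umbrella. For each i, P(Xᵢ=1) = 1/4.
By linearity of expectation, E[X₁+…+X_3] = 3·(1/4) = 3/4.

3/4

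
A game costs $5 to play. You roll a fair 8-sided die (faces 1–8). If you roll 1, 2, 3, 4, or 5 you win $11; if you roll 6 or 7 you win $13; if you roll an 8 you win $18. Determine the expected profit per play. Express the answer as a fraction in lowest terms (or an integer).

E[payout] = (5/8)·11 + (1/4)·13 + (1/8)·18 = 99/8
Expected profit = 99/8 − 5 = 59/8

59/8 dollars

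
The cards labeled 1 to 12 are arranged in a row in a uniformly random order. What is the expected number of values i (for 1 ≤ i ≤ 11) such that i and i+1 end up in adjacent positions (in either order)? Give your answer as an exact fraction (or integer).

11/6

For each i ∈ {1,…,11}, let Xᵢ = 1 if i and i+1 are adjacent. P(Xᵢ=1) = 2·(12−1)!/12! = 2/12.
By linearity, E[ΣXᵢ] = (11)·(2/12) = 11/6.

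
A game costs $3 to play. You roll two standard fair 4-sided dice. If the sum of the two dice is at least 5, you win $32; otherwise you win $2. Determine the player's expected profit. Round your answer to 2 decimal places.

$17.75

E[payout] = (3/8)·2 + (5/8)·32 = 83/4
Expected profit = 83/4 − 3 = 71/4 ≈ $17.75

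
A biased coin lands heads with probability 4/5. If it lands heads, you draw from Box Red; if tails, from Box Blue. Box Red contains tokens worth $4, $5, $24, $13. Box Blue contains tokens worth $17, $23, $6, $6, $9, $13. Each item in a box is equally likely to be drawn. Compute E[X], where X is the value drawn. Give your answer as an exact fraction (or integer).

E[X | Box Red] = (4 + 5 + 24 + 13)/4 = 23/2
E[X | Box Blue] = (17 + 23 + 6 + 6 + 9 + 13)/6 = 37/3
E[X] = (4/5)·23/2 + (1/5)·37/3 = 35/3

35/3 dollars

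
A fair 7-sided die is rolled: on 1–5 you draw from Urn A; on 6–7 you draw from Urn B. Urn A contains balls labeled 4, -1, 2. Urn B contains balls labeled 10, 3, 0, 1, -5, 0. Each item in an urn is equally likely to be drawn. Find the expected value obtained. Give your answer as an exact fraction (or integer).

34/21

E[X | Urn A] = (4 − 1 + 2)/3 = 5/3
E[X | Urn B] = (10 + 3 + 0 + 1 − 5 + 0)/6 = 3/2
E[X] = (5/7)·5/3 + (2/7)·3/2 = 34/21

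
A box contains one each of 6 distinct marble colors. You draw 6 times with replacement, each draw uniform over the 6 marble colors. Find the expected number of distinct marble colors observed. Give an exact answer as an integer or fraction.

31031/7776

Let Xⱼ=1 if type j appears at least once. P(Xⱼ=1) = 1 − ((6−1)/6)^6 = 31031/46656.
E[#distinct] = 6·31031/46656 = 31031/7776.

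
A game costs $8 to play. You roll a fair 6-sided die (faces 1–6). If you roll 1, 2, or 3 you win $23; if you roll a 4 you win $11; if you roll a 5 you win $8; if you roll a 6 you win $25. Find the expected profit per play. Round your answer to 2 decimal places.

$10.83

E[payout] = (1/6)·8 + (1/6)·11 + (1/2)·23 + (1/6)·25 = 113/6
Expected profit = 113/6 − 8 = 65/6 ≈ $10.83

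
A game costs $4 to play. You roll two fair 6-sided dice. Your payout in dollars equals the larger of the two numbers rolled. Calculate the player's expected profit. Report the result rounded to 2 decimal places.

$0.47

Distribution of the larger of the two numbers rolled: 1 w.p. 1/36, 2 w.p. 1/12, 3 w.p. 5/36, 4 w.p. 7/36, 5 w.p. 1/4, 6 w.p. 11/36
E[payout] = (1/36)·1 + (1/12)·2 + (5/36)·3 + (7/36)·4 + (1/4)·5 + (11/36)·6 = 161/36
Expected profit = 161/36 − 4 = 17/36 ≈ $0.47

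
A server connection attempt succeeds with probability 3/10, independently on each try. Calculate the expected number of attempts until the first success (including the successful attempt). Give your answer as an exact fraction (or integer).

For a geometric distribution, E[trials] = 1/p = 1/(3/10) = 10/3.

10/3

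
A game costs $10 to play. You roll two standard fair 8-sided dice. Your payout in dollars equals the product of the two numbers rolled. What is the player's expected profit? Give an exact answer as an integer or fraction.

41/4 dollars

Distribution of the product of the two numbers rolled: 1 w.p. 1/64, 2 w.p. 1/32, 3 w.p. 1/32, 4 w.p. 3/64, 5 w.p. 1/32, 6 w.p. 1/16, …
E[payout] = (1/64)·1 + (1/32)·2 + (1/32)·3 + (3/64)·4 + (1/32)·5 + (1/16)·6 + (1/32)·7 + (1/16)·8 + (1/64)·9 + (1/32)·10 + (1/16)·12 + (1/32)·14 + (1/32)·15 + (3/64)·16 + (1/32)·18 + (1/32)·20 + (1/32)·21 + (1/16)·24 + (1/64)·25 + (1/32)·28 + (1/32)·30 + (1/32)·32 + (1/32)·35 + (1/64)·36 + (1/32)·40 + (1/32)·42 + (1/32)·48 + (1/64)·49 + (1/32)·56 + (1/64)·64 = 81/4
Expected profit = 81/4 − 10 = 41/4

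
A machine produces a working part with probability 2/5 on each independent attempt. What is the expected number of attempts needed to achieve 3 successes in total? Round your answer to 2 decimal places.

7.50

By linearity (sum of 3 independent geometric waits), E[trials] = 3/p = 3/(2/5) = 15/2.
≈ 7.50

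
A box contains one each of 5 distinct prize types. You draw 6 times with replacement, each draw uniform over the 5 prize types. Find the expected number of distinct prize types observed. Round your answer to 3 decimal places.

Let Xⱼ=1 if type j appears at least once. P(Xⱼ=1) = 1 − ((5−1)/5)^6 = 11529/15625.
E[#distinct] = 5·11529/15625 = 11529/3125.
≈ 3.689

3.689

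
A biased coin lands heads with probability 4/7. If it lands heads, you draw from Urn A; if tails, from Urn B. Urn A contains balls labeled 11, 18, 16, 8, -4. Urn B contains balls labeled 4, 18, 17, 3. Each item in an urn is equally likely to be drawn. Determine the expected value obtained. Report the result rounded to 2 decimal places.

E[X | Urn A] = (11 + 18 + 16 + 8 − 4)/5 = 49/5
E[X | Urn B] = (4 + 18 + 17 + 3)/4 = 21/2
E[X] = (4/7)·49/5 + (3/7)·21/2 = 101/10 ≈ 10.10

10.10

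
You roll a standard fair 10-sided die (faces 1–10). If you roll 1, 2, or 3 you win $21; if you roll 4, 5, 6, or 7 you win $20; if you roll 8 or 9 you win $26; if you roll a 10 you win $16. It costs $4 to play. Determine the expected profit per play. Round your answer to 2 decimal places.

$17.10

E[payout] = (1/10)·16 + (2/5)·20 + (3/10)·21 + (1/5)·26 = 211/10
Expected profit = 211/10 − 4 = 171/10 ≈ $17.10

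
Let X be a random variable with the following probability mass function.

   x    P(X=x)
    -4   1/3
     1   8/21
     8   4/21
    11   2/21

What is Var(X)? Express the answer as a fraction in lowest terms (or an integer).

E[X] = (1/3)·(-4) + (8/21)·1 + (4/21)·8 + (2/21)·11 = 34/21
E[X²] = (1/3)·16 + (8/21)·1 + (4/21)·64 + (2/21)·121 = 206/7
Var(X) = 206/7 − (34/21)² = 11822/441

11822/441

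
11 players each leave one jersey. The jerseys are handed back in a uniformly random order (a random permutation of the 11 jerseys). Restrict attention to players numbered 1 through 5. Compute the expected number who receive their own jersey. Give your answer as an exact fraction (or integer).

5/11

Let Xᵢ = 1 if person i gets their own jersey. For each i, P(Xᵢ=1) = 1/11.
By linearity of expectation, E[X₁+…+X_5] = 5·(1/11) = 5/11.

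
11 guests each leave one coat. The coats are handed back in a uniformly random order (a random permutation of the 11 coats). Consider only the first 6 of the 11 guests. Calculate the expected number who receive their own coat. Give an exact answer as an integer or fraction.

Let Xᵢ = 1 if person i gets their own coat. For each i, P(Xᵢ=1) = 1/11.
By linearity of expectation, E[X₁+…+X_6] = 6·(1/11) = 6/11.

6/11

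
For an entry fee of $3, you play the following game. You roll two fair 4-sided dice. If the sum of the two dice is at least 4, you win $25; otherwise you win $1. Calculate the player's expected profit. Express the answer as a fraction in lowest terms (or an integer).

35/2 dollars

E[payout] = (3/16)·1 + (13/16)·25 = 41/2
Expected profit = 41/2 − 3 = 35/2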